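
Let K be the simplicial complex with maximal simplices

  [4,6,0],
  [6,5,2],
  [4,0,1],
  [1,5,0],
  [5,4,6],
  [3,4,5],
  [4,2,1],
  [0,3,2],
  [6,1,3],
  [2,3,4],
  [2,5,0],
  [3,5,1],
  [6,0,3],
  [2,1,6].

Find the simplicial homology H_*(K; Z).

K has 7 vertices, 21 edges, 14 triangles.
rank ∂_0 = 0, rank ∂_1 = 6 ⇒ b_0 = 7 − 0 − 6 = 1; all invariant factors of ∂_1 are 1 so no torsion. So H_0 = Z.
rank ∂_1 = 6, rank ∂_2 = 13 ⇒ b_1 = 21 − 6 − 13 = 2; all invariant factors of ∂_2 are 1 so no torsion. So H_1 = Z^2.
rank ∂_2 = 13, rank ∂_3 = 0 ⇒ b_2 = 14 − 13 − 0 = 1. So H_2 = Z.

H_0 = Z,  H_1 = Z^2,  H_2 = Z.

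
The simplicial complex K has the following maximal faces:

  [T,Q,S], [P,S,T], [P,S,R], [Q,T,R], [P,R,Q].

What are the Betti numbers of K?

K has 5 vertices, 10 edges, 5 triangles.
rank ∂_0 = 0, rank ∂_1 = 4 ⇒ b_0 = 5 − 0 − 4 = 1; all invariant factors of ∂_1 are 1 so no torsion. So H_0 ≅ Z.
rank ∂_1 = 4, rank ∂_2 = 5 ⇒ b_1 = 10 − 4 − 5 = 1; all invariant factors of ∂_2 are 1 so no torsion. So H_1 ≅ Z.
rank ∂_2 = 5, rank ∂_3 = 0 ⇒ b_2 = 5 − 5 − 0 = 0. So H_2 ≅ 0.

b_0 = 1, b_1 = 1, b_2 = 0.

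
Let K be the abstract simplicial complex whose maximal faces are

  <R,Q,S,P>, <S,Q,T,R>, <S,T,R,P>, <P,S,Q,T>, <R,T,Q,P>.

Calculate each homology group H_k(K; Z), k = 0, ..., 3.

Fix the vertex order P < Q < R < S < T and write every simplex with vertices in increasing order. Then dim K = 3 and the simplices of K are:

  0-simplices (5): P, Q, R, S, T
  1-simplices (10): PQ, PR, PS, PT, QR, QS, QT, RS, RT, ST
  2-simplices (10): PQR, PQS, PQT, PRS, PRT, PST, QRS, QRT, QST, RST
  3-simplices (5): PQRS, PQRT, PQST, PRST, QRST

Hence C_0 ≅ Z^5, C_1 ≅ Z^10, C_2 ≅ Z^10, C_3 ≅ Z^5.

The boundary map ∂_1: C_1 → C_0 maps an edge to its endpoints' difference, ∂[p,q] = q − p.
The resulting 5×10 matrix has rank 4, and its Smith normal form has invariant factors (1,1,1,1).

∂_2: C_2 → C_1 sends each 2-simplex [p,q,r] to [q,r] − [p,r] + [p,q]. For instance
  ∂RST = ST − RT + RS,
  ∂QRS = RS − QS + QR.
This gives a 10×10 integer matrix of rank 6; reducing to Smith normal form yields diagonal entries (1,1,1,1,1,1).

The boundary map ∂_3: C_3 → C_2 sends each 3-simplex σ to the alternating sum Σ_i (−1)^i (σ with its i-th vertex removed). For instance
  ∂PQRT = QRT − PRT + PQT − PQR,
  ∂PRST = RST − PST + PRT − PRS.
The resulting 10×5 matrix has rank 4, and its Smith normal form has invariant factors (1,1,1,1).

Now H_k = ker ∂_k / im ∂_{k+1}, so:

  H_0: rank C_0 − rank ∂_1 = 5 − 4 = 1, and the invariant factors of ∂_1 are all 1, so H_0 ≅ Z.
  H_1: rank ker ∂_1 − rank ∂_2 = (10 − 4) − 6 = 0, and the invariant factors of ∂_2 are all 1, so H_1 ≅ 0.
  H_2: rank ker ∂_2 − rank ∂_3 = (10 − 6) − 4 = 0, and the invariant factors of ∂_3 are all 1, so H_2 ≅ 0.
  H_3: rank ker ∂_3 − rank ∂_4 = (5 − 4) − 0 = 1, and there is no ∂_4, so H_3 ≅ Z.

As a check, the Euler characteristic is 5 − 10 + 10 − 5 = 0, which agrees with 1 − 0 + 0 − 1 = 0.
(K is a triangulation of the 3-sphere S^3.)

H_0 ≅ Z,  H_1 = 0,  H_2 = 0,  H_3 ≅ Z.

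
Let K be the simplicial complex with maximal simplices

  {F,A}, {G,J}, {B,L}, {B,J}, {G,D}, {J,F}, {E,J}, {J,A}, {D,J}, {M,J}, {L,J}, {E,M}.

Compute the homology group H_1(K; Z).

H_1 = Z^4.

Fix the vertex order A < B < D < E < F < G < J < L < M and write every simplex with vertices in increasing order. Then dim K = 1 and the simplices of K are:

  0-simplices (9): A, B, D, E, F, G, J, L, M
  1-simplices (12): AF, AJ, BJ, BL, DG, DJ, EJ, EM, FJ, GJ, JL, JM

giving chain groups C_0 ≅ Z^9, C_1 ≅ Z^12.

The boundary map ∂_1: C_1 → C_0 maps an edge to its endpoints' difference, ∂[p,q] = q − p. For instance
  ∂FJ = J − F.
As a 9×12 matrix over Z this has rank 8, with invariant factors (1,1,1,1,1,1,1,1).

Reading off H_k = ker ∂_k / im ∂_{k+1}:

  H_1: rank ker ∂_1 − rank ∂_2 = (12 − 8) − 0 = 4, and there is no ∂_2, so H_1 = Z^4.

(K is a triangulation of a wedge of 4 circles.)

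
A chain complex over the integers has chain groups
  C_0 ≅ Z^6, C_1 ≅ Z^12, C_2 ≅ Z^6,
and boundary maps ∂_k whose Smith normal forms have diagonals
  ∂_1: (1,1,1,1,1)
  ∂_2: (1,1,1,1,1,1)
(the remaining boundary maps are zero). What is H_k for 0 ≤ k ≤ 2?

H_0: b_0 = 6 − 0 − 5 = 1; torsion from ∂_1 factors > 1: none. So H_0 ≅ Z.
H_1: b_1 = 12 − 5 − 6 = 1; torsion from ∂_2 factors > 1: none. So H_1 ≅ Z.
H_2: b_2 = 6 − 6 − 0 = 0; torsion from ∂_3 factors > 1: none. So H_2 ≅ 0.

H_0 ≅ Z,  H_1 ≅ Z,  H_2 = 0.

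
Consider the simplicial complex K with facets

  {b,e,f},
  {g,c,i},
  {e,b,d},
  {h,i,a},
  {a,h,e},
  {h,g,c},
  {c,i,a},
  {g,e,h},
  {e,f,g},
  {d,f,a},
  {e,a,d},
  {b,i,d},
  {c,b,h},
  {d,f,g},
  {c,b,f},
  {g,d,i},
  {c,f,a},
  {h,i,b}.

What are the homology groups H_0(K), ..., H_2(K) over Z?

Take the total order a < b < c < d < e < f < g < h < i on the vertex set. Then K (dimension 2) consists of the simplices:

  0-simplices (9): a, b, c, d, e, f, g, h, i
  1-simplices (27): ac, ad, ae, af, ah, ai, bc, bd, be, bf, bh, bi, cf, cg, ch, ci, de, df, dg, di, ef, eg, eh, fg, gh, gi, hi
  2-simplices (18): acf, aci, ade, adf, aeh, ahi, bcf, bch, bde, bdi, bef, bhi, cgh, cgi, dfg, dgi, efg, egh

giving chain groups C_0 ≅ Z^9, C_1 ≅ Z^27, C_2 ≅ Z^18.

The boundary map ∂_1: C_1 → C_0 is given by ∂[p,q] = [q] − [p].
As a 9×27 matrix over Z this has rank 8, with invariant factors (1,1,1,1,1,1,1,1).

Boundary ∂_2: C_2 → C_1 acts by ∂[p,q,r] = [q,r] − [p,r] + [p,q]. For instance
  ∂bef = ef − bf + be,
  ∂ahi = hi − ai + ah.
This gives a 27×18 integer matrix of rank 18; reducing to Smith normal form yields diagonal entries (1,1,1,1,1,1,1,1,1,1,1,1,1,1,1,1,1,2).

Reading off H_k = ker ∂_k / im ∂_{k+1}:

  H_0: rank C_0 − rank ∂_1 = 9 − 8 = 1, and the invariant factors of ∂_1 are all 1, so H_0 = Z.
  H_1: rank ker ∂_1 − rank ∂_2 = (27 − 8) − 18 = 1, and ∂_2 has invariant factor 2 > 1, so H_1 = Z ⊕ Z/2Z.
  H_2: rank ker ∂_2 − rank ∂_3 = (18 − 18) − 0 = 0, and there is no ∂_3, so H_2 = 0.

H_0 ≅ Z,  H_1 ≅ Z ⊕ Z/2Z,  H_2 = 0.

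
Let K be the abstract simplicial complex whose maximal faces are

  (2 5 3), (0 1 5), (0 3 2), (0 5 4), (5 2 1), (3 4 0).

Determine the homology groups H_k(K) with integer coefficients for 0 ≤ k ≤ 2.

H_0 ≅ Z,  H_1 ≅ Z,  H_2 = 0.

We work with the vertex ordering 0 < 1 < 2 < 3 < 4 < 5. The simplices of K, each written with vertices in increasing order, are:

  0-simplices (6): [0], [1], [2], [3], [4], [5]
  1-simplices (12): [0,1], [0,2], [0,3], [0,4], [0,5], [1,2], [1,5], [2,3], [2,5], [3,4], [3,5], [4,5]
  2-simplices (6): [0,1,5], [0,2,3], [0,3,4], [0,4,5], [1,2,5], [2,3,5]

giving chain groups C_0 ≅ Z^6, C_1 ≅ Z^12, C_2 ≅ Z^6.

Boundary ∂_1: C_1 → C_0 sends each edge [p,q] (with p < q) to q − p.
As a 6×12 matrix over Z this has rank 5, with invariant factors (1,1,1,1,1).

Boundary ∂_2: C_2 → C_1 maps a triangle to the signed sum of its edges. For instance
  ∂[0,2,3] = [2,3] − [0,3] + [0,2],
  ∂[0,1,5] = [1,5] − [0,5] + [0,1].
The 12×6 boundary matrix has rank 6 and Smith normal form diag(1,1,1,1,1,1).

Now H_k = ker ∂_k / im ∂_{k+1}, so:

  H_0: rank C_0 − rank ∂_1 = 6 − 5 = 1, and the invariant factors of ∂_1 are all 1, so H_0 ≅ Z.
  H_1: rank ker ∂_1 − rank ∂_2 = (12 − 5) − 6 = 1, and the invariant factors of ∂_2 are all 1, so H_1 ≅ Z.
  H_2: rank ker ∂_2 − rank ∂_3 = (6 − 6) − 0 = 0, and there is no ∂_3, so H_2 ≅ 0.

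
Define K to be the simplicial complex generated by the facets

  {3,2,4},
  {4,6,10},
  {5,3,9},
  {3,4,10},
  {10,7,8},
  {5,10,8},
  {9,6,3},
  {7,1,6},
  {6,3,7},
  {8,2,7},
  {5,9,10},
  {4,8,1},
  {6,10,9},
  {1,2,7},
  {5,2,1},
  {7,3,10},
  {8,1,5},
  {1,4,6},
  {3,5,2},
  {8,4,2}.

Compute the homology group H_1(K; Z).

K has 10 vertices, 30 edges, 20 triangles.
rank ∂_1 = 9, rank ∂_2 = 20 ⇒ b_1 = 30 − 9 − 20 = 1; ∂_2 has invariant factor(s) [2] giving torsion. So H_1 ≅ Z ⊕ Z/2.

H_1 = Z ⊕ Z/2.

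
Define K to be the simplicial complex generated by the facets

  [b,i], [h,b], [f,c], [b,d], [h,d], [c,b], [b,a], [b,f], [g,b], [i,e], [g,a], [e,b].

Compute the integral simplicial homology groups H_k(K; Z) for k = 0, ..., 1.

Fix the vertex order a < b < c < d < e < f < g < h < i and write every simplex with vertices in increasing order. Then dim K = 1 and the simplices of K are:

  0-simplices (9): a, b, c, d, e, f, g, h, i
  1-simplices (12): ab, ag, bc, bd, be, bf, bg, bh, bi, cf, dh, ei

Hence C_0 ≅ Z^9, C_1 ≅ Z^12.

The boundary map ∂_1: C_1 → C_0 maps an edge to its endpoints' difference, ∂[p,q] = q − p. For instance
  ∂bd = d − b.
This gives a 9×12 integer matrix of rank 8; reducing to Smith normal form yields diagonal entries (1,1,1,1,1,1,1,1).

Now H_k = ker ∂_k / im ∂_{k+1}, so:

  H_0: rank C_0 − rank ∂_1 = 9 − 8 = 1, and the invariant factors of ∂_1 are all 1, so H_0 ≅ Z.
  H_1: rank ker ∂_1 − rank ∂_2 = (12 − 8) − 0 = 4, and there is no ∂_2, so H_1 ≅ Z^4.

As a check, the Euler characteristic is 9 − 12 = -3, which agrees with 1 − 4 = -3.
(K is a triangulation of a wedge of 4 circles.)

H_0 ≅ Z,  H_1 ≅ Z^4.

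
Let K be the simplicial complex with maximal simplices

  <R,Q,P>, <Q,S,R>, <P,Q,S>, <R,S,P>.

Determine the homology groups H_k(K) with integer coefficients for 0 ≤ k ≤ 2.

H_0 = Z,  H_1 = 0,  H_2 = Z.

Order the vertices as P < Q < R < S. Listing each simplex with vertices in this order, K has dimension 2 with simplices:

  0-simplices (4): P, Q, R, S
  1-simplices (6): PQ, PR, PS, QR, QS, RS
  2-simplices (4): PQR, PQS, PRS, QRS

so the chain groups are C_0 ≅ Z^4, C_1 ≅ Z^6, C_2 ≅ Z^4.

The boundary map ∂_1: C_1 → C_0 sends each edge [p,q] (with p < q) to q − p. For instance
  ∂PR = R − P.
The 4×6 boundary matrix has rank 3 and Smith normal form diag(1,1,1).

Boundary ∂_2: C_2 → C_1 acts by ∂[p,q,r] = [q,r] − [p,r] + [p,q]. For instance
  ∂PQR = QR − PR + PQ,
  ∂QRS = RS − QS + QR.
The resulting 6×4 matrix has rank 3, and its Smith normal form has invariant factors (1,1,1).

Computing H_k = (kernel of ∂_k) / (image of ∂_{k+1}):

  H_0: rank C_0 − rank ∂_1 = 4 − 3 = 1, and the invariant factors of ∂_1 are all 1, so H_0 = Z.
  H_1: rank ker ∂_1 − rank ∂_2 = (6 − 3) − 3 = 0, and the invariant factors of ∂_2 are all 1, so H_1 = 0.
  H_2: rank ker ∂_2 − rank ∂_3 = (4 − 3) − 0 = 1, and there is no ∂_3, so H_2 = Z.

(K is a triangulation of the 2-sphere S^2.)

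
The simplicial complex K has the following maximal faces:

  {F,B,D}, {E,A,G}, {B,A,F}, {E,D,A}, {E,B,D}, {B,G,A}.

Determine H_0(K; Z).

Order the vertices as A < B < D < E < F < G. Listing each simplex with vertices in this order, K has dimension 2 with simplices:

  0-simplices (6): A, B, D, E, F, G
  1-simplices (12): AB, AD, AE, AF, AG, BD, BE, BF, BG, DE, DF, EG
  2-simplices (6): ABF, ABG, ADE, AEG, BDE, BDF

giving chain groups C_0 ≅ Z^6, C_1 ≅ Z^12, C_2 ≅ Z^6.

Boundary ∂_1: C_1 → C_0 sends each edge [p,q] (with p < q) to q − p.
The resulting 6×12 matrix has rank 5, and its Smith normal form has invariant factors (1,1,1,1,1).

Boundary ∂_2: C_2 → C_1 maps a triangle to the signed sum of its edges. For instance
  ∂AEG = EG − AG + AE,
  ∂BDE = DE − BE + BD.
This gives a 12×6 integer matrix of rank 6; reducing to Smith normal form yields diagonal entries (1,1,1,1,1,1).

Reading off H_k = ker ∂_k / im ∂_{k+1}:

  H_0: rank C_0 − rank ∂_1 = 6 − 5 = 1, and the invariant factors of ∂_1 are all 1, so H_0 ≅ Z.

(K is a triangulation of the cylinder S^1 x I.)

H_0 = Z.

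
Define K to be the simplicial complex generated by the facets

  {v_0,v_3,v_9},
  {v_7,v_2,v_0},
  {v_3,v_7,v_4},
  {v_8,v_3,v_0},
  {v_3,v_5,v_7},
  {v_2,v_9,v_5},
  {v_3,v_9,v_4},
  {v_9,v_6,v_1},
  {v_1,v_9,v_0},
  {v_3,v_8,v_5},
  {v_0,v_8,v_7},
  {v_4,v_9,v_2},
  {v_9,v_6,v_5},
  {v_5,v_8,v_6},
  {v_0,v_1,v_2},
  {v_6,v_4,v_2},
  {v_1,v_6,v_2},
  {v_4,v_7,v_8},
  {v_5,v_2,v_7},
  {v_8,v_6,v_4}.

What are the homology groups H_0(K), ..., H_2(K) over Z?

H_0 ≅ Z,  H_1 ≅ Z ⊕ Z/2Z,  H_2 = 0.

K has 10 vertices, 30 edges, 20 triangles.
rank ∂_0 = 0, rank ∂_1 = 9 ⇒ b_0 = 10 − 0 − 9 = 1; all invariant factors of ∂_1 are 1 so no torsion. So H_0 ≅ Z.
rank ∂_1 = 9, rank ∂_2 = 20 ⇒ b_1 = 30 − 9 − 20 = 1; ∂_2 has invariant factor(s) [2] giving torsion. So H_1 ≅ Z ⊕ Z/2Z.
rank ∂_2 = 20, rank ∂_3 = 0 ⇒ b_2 = 20 − 20 − 0 = 0. So H_2 ≅ 0.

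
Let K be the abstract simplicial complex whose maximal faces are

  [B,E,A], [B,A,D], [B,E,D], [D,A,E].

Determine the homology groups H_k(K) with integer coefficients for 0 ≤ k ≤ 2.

H_0 = Z,  H_1 = 0,  H_2 = Z.

Order the vertices as A < B < D < E. Listing each simplex with vertices in this order, K has dimension 2 with simplices:

  0-simplices (4): A, B, D, E
  1-simplices (6): AB, AD, AE, BD, BE, DE
  2-simplices (4): ABD, ABE, ADE, BDE

so the chain groups are C_0 ≅ Z^4, C_1 ≅ Z^6, C_2 ≅ Z^4.

The boundary map ∂_1: C_1 → C_0 sends each edge [p,q] (with p < q) to q − p. For instance
  ∂AD = D − A.
The resulting 4×6 matrix has rank 3, and its Smith normal form has invariant factors (1,1,1).

Boundary ∂_2: C_2 → C_1 sends each 2-simplex [p,q,r] to [q,r] − [p,r] + [p,q]. For instance
  ∂ABE = BE − AE + AB,
  ∂ADE = DE − AE + AD.
The resulting 6×4 matrix has rank 3, and its Smith normal form has invariant factors (1,1,1).

From H_k ≅ ker(∂_k) / im(∂_{k+1}) we obtain:

  H_0: rank C_0 − rank ∂_1 = 4 − 3 = 1, and the invariant factors of ∂_1 are all 1, so H_0 = Z.
  H_1: rank ker ∂_1 − rank ∂_2 = (6 − 3) − 3 = 0, and the invariant factors of ∂_2 are all 1, so H_1 = 0.
  H_2: rank ker ∂_2 − rank ∂_3 = (4 − 3) − 0 = 1, and there is no ∂_3, so H_2 = Z.

As a check, the Euler characteristic is 4 − 6 + 4 = 2, which agrees with 1 − 0 + 1 = 2.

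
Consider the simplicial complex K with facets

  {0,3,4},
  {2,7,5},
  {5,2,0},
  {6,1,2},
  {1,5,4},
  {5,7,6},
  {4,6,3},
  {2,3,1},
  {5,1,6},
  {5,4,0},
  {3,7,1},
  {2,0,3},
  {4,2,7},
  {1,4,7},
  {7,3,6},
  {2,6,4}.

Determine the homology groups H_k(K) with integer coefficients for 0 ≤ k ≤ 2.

H_0 = Z,  H_1 = Z^2,  H_2 = Z.

Fix the vertex order 0 < 1 < 2 < 3 < 4 < 5 < 6 < 7 and write every simplex with vertices in increasing order. Then dim K = 2 and the simplices of K are:

  0-simplices (8): [0], [1], [2], [3], [4], [5], [6], [7]
  1-simplices (24): (24 of them)
  2-simplices (16): [0,2,3], [0,2,5], [0,3,4], [0,4,5], [1,2,3], [1,2,6], [1,3,7], [1,4,5], [1,4,7], [1,5,6], [2,4,6], [2,4,7], [2,5,7], [3,4,6], [3,6,7], [5,6,7]

giving chain groups C_0 ≅ Z^8, C_1 ≅ Z^24, C_2 ≅ Z^16.

Boundary ∂_1: C_1 → C_0 is given by ∂[p,q] = [q] − [p].
As a 8×24 matrix over Z this has rank 7, with invariant factors (1,1,1,1,1,1,1).

Boundary ∂_2: C_2 → C_1 acts by ∂[p,q,r] = [q,r] − [p,r] + [p,q]. For instance
  ∂[0,2,3] = [2,3] − [0,3] + [0,2],
  ∂[2,4,7] = [4,7] − [2,7] + [2,4].
This gives a 24×16 integer matrix of rank 15; reducing to Smith normal form yields diagonal entries (1,1,1,1,1,1,1,1,1,1,1,1,1,1,1).

From H_k ≅ ker(∂_k) / im(∂_{k+1}) we obtain:

  H_0: rank C_0 − rank ∂_1 = 8 − 7 = 1, and the invariant factors of ∂_1 are all 1, so H_0 = Z.
  H_1: rank ker ∂_1 − rank ∂_2 = (24 − 7) − 15 = 2, and the invariant factors of ∂_2 are all 1, so H_1 = Z^2.
  H_2: rank ker ∂_2 − rank ∂_3 = (16 − 15) − 0 = 1, and there is no ∂_3, so H_2 = Z.

(K is a triangulation of the torus T^2.)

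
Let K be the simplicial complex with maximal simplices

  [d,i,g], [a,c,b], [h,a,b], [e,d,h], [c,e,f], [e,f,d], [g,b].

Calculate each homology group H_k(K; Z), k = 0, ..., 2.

K has 9 vertices, 16 edges, 6 triangles.
rank ∂_0 = 0, rank ∂_1 = 8 ⇒ b_0 = 9 − 0 − 8 = 1; all invariant factors of ∂_1 are 1 so no torsion. So H_0 ≅ Z.
rank ∂_1 = 8, rank ∂_2 = 6 ⇒ b_1 = 16 − 8 − 6 = 2; all invariant factors of ∂_2 are 1 so no torsion. So H_1 ≅ Z^2.
rank ∂_2 = 6, rank ∂_3 = 0 ⇒ b_2 = 6 − 6 − 0 = 0. So H_2 ≅ 0.

H_0 = Z,  H_1 = Z^2,  H_2 = 0.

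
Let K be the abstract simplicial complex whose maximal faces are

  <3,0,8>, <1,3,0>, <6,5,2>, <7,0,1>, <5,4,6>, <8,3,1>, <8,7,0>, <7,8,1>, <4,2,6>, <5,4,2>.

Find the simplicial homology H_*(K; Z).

H_0 = Z^2,  H_1 = 0,  H_2 = Z^2.

Order the vertices as 0 < 1 < 2 < 3 < 4 < 5 < 6 < 7 < 8. Listing each simplex with vertices in this order, K has dimension 2 with simplices:

  0-simplices (9): [0], [1], [2], [3], [4], [5], [6], [7], [8]
  1-simplices (15): [0,1], [0,3], [0,7], [0,8], [1,3], [1,7], [1,8], [2,4], [2,5], [2,6], [3,8], [4,5], [4,6], [5,6], [7,8]
  2-simplices (10): [0,1,3], [0,1,7], [0,3,8], [0,7,8], [1,3,8], [1,7,8], [2,4,5], [2,4,6], [2,5,6], [4,5,6]

giving chain groups C_0 ≅ Z^9, C_1 ≅ Z^15, C_2 ≅ Z^10.

Boundary ∂_1: C_1 → C_0 is given by ∂[p,q] = [q] − [p]. For instance
  ∂[0,8] = [8] − [0].
The resulting 9×15 matrix has rank 7, and its Smith normal form has invariant factors (1,1,1,1,1,1,1).

The boundary map ∂_2: C_2 → C_1 acts by ∂[p,q,r] = [q,r] − [p,r] + [p,q]. For instance
  ∂[0,1,7] = [1,7] − [0,7] + [0,1],
  ∂[0,1,3] = [1,3] − [0,3] + [0,1].
As a 15×10 matrix over Z this has rank 8, with invariant factors (1,1,1,1,1,1,1,1).

From H_k ≅ ker(∂_k) / im(∂_{k+1}) we obtain:

  H_0: rank C_0 − rank ∂_1 = 9 − 7 = 2, and the invariant factors of ∂_1 are all 1, so H_0 = Z^2.
  H_1: rank ker ∂_1 − rank ∂_2 = (15 − 7) − 8 = 0, and the invariant factors of ∂_2 are all 1, so H_1 = 0.
  H_2: rank ker ∂_2 − rank ∂_3 = (10 − 8) − 0 = 2, and there is no ∂_3, so H_2 = Z^2.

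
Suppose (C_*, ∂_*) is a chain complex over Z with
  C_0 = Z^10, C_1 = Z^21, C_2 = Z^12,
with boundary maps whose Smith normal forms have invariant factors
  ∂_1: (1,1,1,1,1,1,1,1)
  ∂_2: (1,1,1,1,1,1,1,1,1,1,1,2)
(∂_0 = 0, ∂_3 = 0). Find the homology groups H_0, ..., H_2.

H_0: b_0 = 10 − 0 − 8 = 2; torsion from ∂_1 factors > 1: none. So H_0 = Z^2.
H_1: b_1 = 21 − 8 − 12 = 1; torsion from ∂_2 factors > 1: [2]. So H_1 = Z ⊕ Z/2.
H_2: b_2 = 12 − 12 − 0 = 0; torsion from ∂_3 factors > 1: none. So H_2 = 0.

H_0 = Z^2,  H_1 = Z ⊕ Z/2,  H_2 = 0.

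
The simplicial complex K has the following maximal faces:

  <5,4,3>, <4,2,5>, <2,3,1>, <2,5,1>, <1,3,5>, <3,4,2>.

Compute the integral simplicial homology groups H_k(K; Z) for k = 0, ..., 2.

We work with the vertex ordering 1 < 2 < 3 < 4 < 5. The simplices of K, each written with vertices in increasing order, are:

  0-simplices (5): [1], [2], [3], [4], [5]
  1-simplices (9): [1,2], [1,3], [1,5], [2,3], [2,4], [2,5], [3,4], [3,5], [4,5]
  2-simplices (6): [1,2,3], [1,2,5], [1,3,5], [2,3,4], [2,4,5], [3,4,5]

so the chain groups are C_0 ≅ Z^5, C_1 ≅ Z^9, C_2 ≅ Z^6.

Boundary ∂_1: C_1 → C_0 sends each edge [p,q] (with p < q) to q − p. For instance
  ∂[2,4] = [4] − [2].
The resulting 5×9 matrix has rank 4, and its Smith normal form has invariant factors (1,1,1,1).

The boundary map ∂_2: C_2 → C_1 acts by ∂[p,q,r] = [q,r] − [p,r] + [p,q]. For instance
  ∂[1,2,5] = [2,5] − [1,5] + [1,2],
  ∂[3,4,5] = [4,5] − [3,5] + [3,4].
The 9×6 boundary matrix has rank 5 and Smith normal form diag(1,1,1,1,1).

Now H_k = ker ∂_k / im ∂_{k+1}, so:

  H_0: rank C_0 − rank ∂_1 = 5 − 4 = 1, and the invariant factors of ∂_1 are all 1, so H_0 ≅ Z.
  H_1: rank ker ∂_1 − rank ∂_2 = (9 − 4) − 5 = 0, and the invariant factors of ∂_2 are all 1, so H_1 ≅ 0.
  H_2: rank ker ∂_2 − rank ∂_3 = (6 − 5) − 0 = 1, and there is no ∂_3, so H_2 ≅ Z.

H_0 = Z,  H_1 = 0,  H_2 = Z.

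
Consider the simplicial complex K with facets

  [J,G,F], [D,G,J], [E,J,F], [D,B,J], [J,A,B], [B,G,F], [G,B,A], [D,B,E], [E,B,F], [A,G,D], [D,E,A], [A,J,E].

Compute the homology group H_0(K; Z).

Order the vertices as A < B < D < E < F < G < J. Listing each simplex with vertices in this order, K has dimension 2 with simplices:

  0-simplices (7): A, B, D, E, F, G, J
  1-simplices (18): AB, AD, AE, AG, AJ, BD, BE, BF, BG, BJ, DE, DG, DJ, EF, EJ, FG, FJ, GJ
  2-simplices (12): ABG, ABJ, ADE, ADG, AEJ, BDE, BDJ, BEF, BFG, DGJ, EFJ, FGJ

Hence C_0 ≅ Z^7, C_1 ≅ Z^18, C_2 ≅ Z^12.

The boundary map ∂_1: C_1 → C_0 is given by ∂[p,q] = [q] − [p]. For instance
  ∂DE = E − D.
The 7×18 boundary matrix has rank 6 and Smith normal form diag(1,1,1,1,1,1).

The boundary map ∂_2: C_2 → C_1 acts by ∂[p,q,r] = [q,r] − [p,r] + [p,q]. For instance
  ∂BDE = DE − BE + BD,
  ∂ADG = DG − AG + AD.
The resulting 18×12 matrix has rank 12, and its Smith normal form has invariant factors (1,1,1,1,1,1,1,1,1,1,1,2).

Computing H_k = (kernel of ∂_k) / (image of ∂_{k+1}):

  H_0: rank C_0 − rank ∂_1 = 7 − 6 = 1, and the invariant factors of ∂_1 are all 1, so H_0 ≅ Z.

H_0 = Z.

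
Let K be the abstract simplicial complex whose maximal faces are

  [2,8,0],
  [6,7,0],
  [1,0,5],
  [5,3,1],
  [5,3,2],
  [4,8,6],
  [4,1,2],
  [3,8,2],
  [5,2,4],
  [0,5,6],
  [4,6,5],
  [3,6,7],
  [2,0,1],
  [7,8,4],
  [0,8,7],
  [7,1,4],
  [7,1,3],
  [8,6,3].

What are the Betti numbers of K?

b_0 = 1, b_1 = 1, b_2 = 0.

We work with the vertex ordering 0 < 1 < 2 < 3 < 4 < 5 < 6 < 7 < 8. The simplices of K, each written with vertices in increasing order, are:

  0-simplices (9): [0], [1], [2], [3], [4], [5], [6], [7], [8]
  1-simplices (27): (27 of them)
  2-simplices (18): [0,1,2], [0,1,5], [0,2,8], [0,5,6], [0,6,7], [0,7,8], [1,2,4], [1,3,5], [1,3,7], [1,4,7], [2,3,5], [2,3,8], [2,4,5], [3,6,7], [3,6,8], [4,5,6], [4,6,8], [4,7,8]

Hence C_0 ≅ Z^9, C_1 ≅ Z^27, C_2 ≅ Z^18.

∂_1: C_1 → C_0 sends each edge [p,q] (with p < q) to q − p. For instance
  ∂[7,8] = [8] − [7].
This gives a 9×27 integer matrix of rank 8; reducing to Smith normal form yields diagonal entries (1,1,1,1,1,1,1,1).

∂_2: C_2 → C_1 sends each 2-simplex [p,q,r] to [q,r] − [p,r] + [p,q]. For instance
  ∂[0,1,2] = [1,2] − [0,2] + [0,1],
  ∂[2,3,5] = [3,5] − [2,5] + [2,3].
The 27×18 boundary matrix has rank 18 and Smith normal form diag(1,1,1,1,1,1,1,1,1,1,1,1,1,1,1,1,1,2).

From H_k ≅ ker(∂_k) / im(∂_{k+1}) we obtain:

  H_0: rank C_0 − rank ∂_1 = 9 − 8 = 1, and the invariant factors of ∂_1 are all 1, so H_0 = Z.
  H_1: rank ker ∂_1 − rank ∂_2 = (27 − 8) − 18 = 1, and ∂_2 has invariant factor 2 > 1, so H_1 = Z ⊕ Z/2.
  H_2: rank ker ∂_2 − rank ∂_3 = (18 − 18) − 0 = 0, and there is no ∂_3, so H_2 = 0.

As a check, the Euler characteristic is 9 − 27 + 18 = 0, which agrees with 1 − 1 + 0 = 0.

Hence the Betti numbers are b_0 = 1, b_1 = 1, b_2 = 0.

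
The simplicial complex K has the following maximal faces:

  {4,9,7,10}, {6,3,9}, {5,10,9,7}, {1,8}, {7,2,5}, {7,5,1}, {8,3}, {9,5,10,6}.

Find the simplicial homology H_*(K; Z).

H_0 ≅ Z,  H_1 ≅ Z,  H_2 = 0,  H_3 = 0.

Order the vertices as 1 < 2 < 3 < 4 < 5 < 6 < 7 < 8 < 9 < 10. Listing each simplex with vertices in this order, K has dimension 3 with simplices:

  0-simplices (10): [1], [2], [3], [4], [5], [6], [7], [8], [9], [10]
  1-simplices (20): [1,5], [1,7], [1,8], [2,5], [2,7], [3,6], [3,8], [3,9], [4,7], [4,9], [4,10], [5,6], [5,7], [5,9], [5,10], [6,9], [6,10], [7,9], [7,10], [9,10]
  2-simplices (13): [1,5,7], [2,5,7], [3,6,9], [4,7,9], [4,7,10], [4,9,10], [5,6,9], [5,6,10], [5,7,9], [5,7,10], [5,9,10], [6,9,10], [7,9,10]
  3-simplices (3): [4,7,9,10], [5,6,9,10], [5,7,9,10]

Hence C_0 ≅ Z^10, C_1 ≅ Z^20, C_2 ≅ Z^13, C_3 ≅ Z^3.

∂_1: C_1 → C_0 is given by ∂[p,q] = [q] − [p].
The resulting 10×20 matrix has rank 9, and its Smith normal form has invariant factors (1,1,1,1,1,1,1,1,1).

The boundary map ∂_2: C_2 → C_1 acts by ∂[p,q,r] = [q,r] − [p,r] + [p,q]. For instance
  ∂[5,9,10] = [9,10] − [5,10] + [5,9],
  ∂[5,7,9] = [7,9] − [5,9] + [5,7].
The resulting 20×13 matrix has rank 10, and its Smith normal form has invariant factors (1,1,1,1,1,1,1,1,1,1).

Boundary ∂_3: C_3 → C_2 sends each 3-simplex σ to the alternating sum Σ_i (−1)^i (σ with its i-th vertex removed). For instance
  ∂[5,6,9,10] = [6,9,10] − [5,9,10] + [5,6,10] − [5,6,9],
  ∂[4,7,9,10] = [7,9,10] − [4,9,10] + [4,7,10] − [4,7,9].
The resulting 13×3 matrix has rank 3, and its Smith normal form has invariant factors (1,1,1).

Reading off H_k = ker ∂_k / im ∂_{k+1}:

  H_0: rank C_0 − rank ∂_1 = 10 − 9 = 1, and the invariant factors of ∂_1 are all 1, so H_0 = Z.
  H_1: rank ker ∂_1 − rank ∂_2 = (20 − 9) − 10 = 1, and the invariant factors of ∂_2 are all 1, so H_1 = Z.
  H_2: rank ker ∂_2 − rank ∂_3 = (13 − 10) − 3 = 0, and the invariant factors of ∂_3 are all 1, so H_2 = 0.
  H_3: rank ker ∂_3 − rank ∂_4 = (3 − 3) − 0 = 0, and there is no ∂_4, so H_3 = 0.

As a check, the Euler characteristic is 10 − 20 + 13 − 3 = 0, which agrees with 1 − 1 + 0 − 0 = 0.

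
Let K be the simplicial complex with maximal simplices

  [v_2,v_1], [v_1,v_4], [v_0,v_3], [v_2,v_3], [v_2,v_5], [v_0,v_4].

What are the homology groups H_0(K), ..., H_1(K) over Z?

Fix the vertex order v_0 < v_1 < v_2 < v_3 < v_4 < v_5 and write every simplex with vertices in increasing order. Then dim K = 1 and the simplices of K are:

  0-simplices (6): [v_0], [v_1], [v_2], [v_3], [v_4], [v_5]
  1-simplices (6): [v_0,v_3], [v_0,v_4], [v_1,v_2], [v_1,v_4], [v_2,v_3], [v_2,v_5]

giving chain groups C_0 ≅ Z^6, C_1 ≅ Z^6.

∂_1: C_1 → C_0 is given by ∂[p,q] = [q] − [p].
The resulting 6×6 matrix has rank 5, and its Smith normal form has invariant factors (1,1,1,1,1).

From H_k ≅ ker(∂_k) / im(∂_{k+1}) we obtain:

  H_0: rank C_0 − rank ∂_1 = 6 − 5 = 1, and the invariant factors of ∂_1 are all 1, so H_0 ≅ Z.
  H_1: rank ker ∂_1 − rank ∂_2 = (6 − 5) − 0 = 1, and there is no ∂_2, so H_1 ≅ Z.

H_0 ≅ Z,  H_1 ≅ Z.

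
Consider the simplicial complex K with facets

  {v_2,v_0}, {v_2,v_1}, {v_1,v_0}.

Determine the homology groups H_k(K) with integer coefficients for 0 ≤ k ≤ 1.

H_0 ≅ Z,  H_1 ≅ Z.

We work with the vertex ordering v_0 < v_1 < v_2. The simplices of K, each written with vertices in increasing order, are:

  0-simplices (3): [v_0], [v_1], [v_2]
  1-simplices (3): [v_0,v_1], [v_0,v_2], [v_1,v_2]

giving chain groups C_0 ≅ Z^3, C_1 ≅ Z^3.

∂_1: C_1 → C_0 maps an edge to its endpoints' difference, ∂[p,q] = q − p.
The 3×3 boundary matrix has rank 2 and Smith normal form diag(1,1).

Computing H_k = (kernel of ∂_k) / (image of ∂_{k+1}):

  H_0: rank C_0 − rank ∂_1 = 3 − 2 = 1, and the invariant factors of ∂_1 are all 1, so H_0 ≅ Z.
  H_1: rank ker ∂_1 − rank ∂_2 = (3 − 2) − 0 = 1, and there is no ∂_2, so H_1 ≅ Z.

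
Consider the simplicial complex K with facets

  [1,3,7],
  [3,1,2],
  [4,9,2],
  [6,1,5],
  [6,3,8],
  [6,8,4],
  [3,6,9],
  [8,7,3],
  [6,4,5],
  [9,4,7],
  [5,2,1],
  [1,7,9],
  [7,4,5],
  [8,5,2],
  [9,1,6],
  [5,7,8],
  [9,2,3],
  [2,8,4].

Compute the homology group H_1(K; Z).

H_1 = Z ⊕ Z/2.

Fix the vertex order 1 < 2 < 3 < 4 < 5 < 6 < 7 < 8 < 9 and write every simplex with vertices in increasing order. Then dim K = 2 and the simplices of K are:

  0-simplices (9): [1], [2], [3], [4], [5], [6], [7], [8], [9]
  1-simplices (27): (27 of them)
  2-simplices (18): [1,2,3], [1,2,5], [1,3,7], [1,5,6], [1,6,9], [1,7,9], [2,3,9], [2,4,8], [2,4,9], [2,5,8], [3,6,8], [3,6,9], [3,7,8], [4,5,6], [4,5,7], [4,6,8], [4,7,9], [5,7,8]

so the chain groups are C_0 ≅ Z^9, C_1 ≅ Z^27, C_2 ≅ Z^18.

The boundary map ∂_1: C_1 → C_0 is given by ∂[p,q] = [q] − [p].
As a 9×27 matrix over Z this has rank 8, with invariant factors (1,1,1,1,1,1,1,1).

Boundary ∂_2: C_2 → C_1 acts by ∂[p,q,r] = [q,r] − [p,r] + [p,q]. For instance
  ∂[4,5,7] = [5,7] − [4,7] + [4,5],
  ∂[1,2,3] = [2,3] − [1,3] + [1,2].
This gives a 27×18 integer matrix of rank 18; reducing to Smith normal form yields diagonal entries (1,1,1,1,1,1,1,1,1,1,1,1,1,1,1,1,1,2).

Reading off H_k = ker ∂_k / im ∂_{k+1}:

  H_1: rank ker ∂_1 − rank ∂_2 = (27 − 8) − 18 = 1, and ∂_2 has invariant factor 2 > 1, so H_1 ≅ Z ⊕ Z/2.

(K is a triangulation of the Klein bottle.)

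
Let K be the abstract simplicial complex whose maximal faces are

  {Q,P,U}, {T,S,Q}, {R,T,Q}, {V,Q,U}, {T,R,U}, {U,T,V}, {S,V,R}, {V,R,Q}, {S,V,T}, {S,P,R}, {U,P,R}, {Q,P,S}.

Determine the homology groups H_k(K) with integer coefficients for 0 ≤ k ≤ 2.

H_0 ≅ Z,  H_1 ≅ Z/2,  H_2 = 0.

We work with the vertex ordering P < Q < R < S < T < U < V. The simplices of K, each written with vertices in increasing order, are:

  0-simplices (7): P, Q, R, S, T, U, V
  1-simplices (18): PQ, PR, PS, PU, QR, QS, QT, QU, QV, RS, RT, RU, RV, ST, SV, TU, TV, UV
  2-simplices (12): PQS, PQU, PRS, PRU, QRT, QRV, QST, QUV, RSV, RTU, STV, TUV

so the chain groups are C_0 ≅ Z^7, C_1 ≅ Z^18, C_2 ≅ Z^12.

Boundary ∂_1: C_1 → C_0 sends each edge [p,q] (with p < q) to q − p.
This gives a 7×18 integer matrix of rank 6; reducing to Smith normal form yields diagonal entries (1,1,1,1,1,1).

∂_2: C_2 → C_1 acts by ∂[p,q,r] = [q,r] − [p,r] + [p,q]. For instance
  ∂PRS = RS − PS + PR,
  ∂QRV = RV − QV + QR.
The resulting 18×12 matrix has rank 12, and its Smith normal form has invariant factors (1,1,1,1,1,1,1,1,1,1,1,2).

Now H_k = ker ∂_k / im ∂_{k+1}, so:

  H_0: rank C_0 − rank ∂_1 = 7 − 6 = 1, and the invariant factors of ∂_1 are all 1, so H_0 ≅ Z.
  H_1: rank ker ∂_1 − rank ∂_2 = (18 − 6) − 12 = 0, and ∂_2 has invariant factor 2 > 1, so H_1 ≅ Z/2.
  H_2: rank ker ∂_2 − rank ∂_3 = (12 − 12) − 0 = 0, and there is no ∂_3, so H_2 ≅ 0.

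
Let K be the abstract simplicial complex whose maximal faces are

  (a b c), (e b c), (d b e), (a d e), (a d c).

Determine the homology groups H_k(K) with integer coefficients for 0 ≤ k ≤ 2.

Order the vertices as a < b < c < d < e. Listing each simplex with vertices in this order, K has dimension 2 with simplices:

  0-simplices (5): a, b, c, d, e
  1-simplices (10): ab, ac, ad, ae, bc, bd, be, cd, ce, de
  2-simplices (5): abc, acd, ade, bce, bde

so the chain groups are C_0 ≅ Z^5, C_1 ≅ Z^10, C_2 ≅ Z^5.

Boundary ∂_1: C_1 → C_0 sends each edge [p,q] (with p < q) to q − p.
The 5×10 boundary matrix has rank 4 and Smith normal form diag(1,1,1,1).

The boundary map ∂_2: C_2 → C_1 maps a triangle to the signed sum of its edges. For instance
  ∂ade = de − ae + ad,
  ∂bde = de − be + bd.
As a 10×5 matrix over Z this has rank 5, with invariant factors (1,1,1,1,1).

From H_k ≅ ker(∂_k) / im(∂_{k+1}) we obtain:

  H_0: rank C_0 − rank ∂_1 = 5 − 4 = 1, and the invariant factors of ∂_1 are all 1, so H_0 ≅ Z.
  H_1: rank ker ∂_1 − rank ∂_2 = (10 − 4) − 5 = 1, and the invariant factors of ∂_2 are all 1, so H_1 ≅ Z.
  H_2: rank ker ∂_2 − rank ∂_3 = (5 − 5) − 0 = 0, and there is no ∂_3, so H_2 ≅ 0.

H_0 ≅ Z,  H_1 ≅ Z,  H_2 = 0.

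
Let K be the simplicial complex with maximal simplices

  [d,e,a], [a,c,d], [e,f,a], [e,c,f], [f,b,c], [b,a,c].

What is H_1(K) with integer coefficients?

H_1 = Z.

Take the total order a < b < c < d < e < f on the vertex set. Then K (dimension 2) consists of the simplices:

  0-simplices (6): a, b, c, d, e, f
  1-simplices (12): ab, ac, ad, ae, af, bc, bf, cd, ce, cf, de, ef
  2-simplices (6): abc, acd, ade, aef, bcf, cef

Hence C_0 ≅ Z^6, C_1 ≅ Z^12, C_2 ≅ Z^6.

The boundary map ∂_1: C_1 → C_0 sends each edge [p,q] (with p < q) to q − p.
The 6×12 boundary matrix has rank 5 and Smith normal form diag(1,1,1,1,1).

The boundary map ∂_2: C_2 → C_1 sends each 2-simplex [p,q,r] to [q,r] − [p,r] + [p,q]. For instance
  ∂cef = ef − cf + ce,
  ∂acd = cd − ad + ac.
As a 12×6 matrix over Z this has rank 6, with invariant factors (1,1,1,1,1,1).

Computing H_k = (kernel of ∂_k) / (image of ∂_{k+1}):

  H_1: rank ker ∂_1 − rank ∂_2 = (12 − 5) − 6 = 1, and the invariant factors of ∂_2 are all 1, so H_1 ≅ Z.

(K is a triangulation of the cylinder S^1 x I.)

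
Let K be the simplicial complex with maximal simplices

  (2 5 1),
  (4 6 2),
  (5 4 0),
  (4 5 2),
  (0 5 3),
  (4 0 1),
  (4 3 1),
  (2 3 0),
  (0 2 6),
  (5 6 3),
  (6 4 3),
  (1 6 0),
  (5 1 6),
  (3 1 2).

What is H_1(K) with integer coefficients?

Fix the vertex order 0 < 1 < 2 < 3 < 4 < 5 < 6 and write every simplex with vertices in increasing order. Then dim K = 2 and the simplices of K are:

  0-simplices (7): [0], [1], [2], [3], [4], [5], [6]
  1-simplices (21): [0,1], [0,2], [0,3], [0,4], [0,5], [0,6], [1,2], [1,3], [1,4], [1,5], [1,6], [2,3], [2,4], [2,5], [2,6], [3,4], [3,5], [3,6], [4,5], [4,6], [5,6]
  2-simplices (14): [0,1,4], [0,1,6], [0,2,3], [0,2,6], [0,3,5], [0,4,5], [1,2,3], [1,2,5], [1,3,4], [1,5,6], [2,4,5], [2,4,6], [3,4,6], [3,5,6]

giving chain groups C_0 ≅ Z^7, C_1 ≅ Z^21, C_2 ≅ Z^14.

The boundary map ∂_1: C_1 → C_0 sends each edge [p,q] (with p < q) to q − p.
The 7×21 boundary matrix has rank 6 and Smith normal form diag(1,1,1,1,1,1).

Boundary ∂_2: C_2 → C_1 sends each 2-simplex [p,q,r] to [q,r] − [p,r] + [p,q]. For instance
  ∂[0,1,4] = [1,4] − [0,4] + [0,1],
  ∂[1,2,3] = [2,3] − [1,3] + [1,2].
This gives a 21×14 integer matrix of rank 13; reducing to Smith normal form yields diagonal entries (1,1,1,1,1,1,1,1,1,1,1,1,1).

Reading off H_k = ker ∂_k / im ∂_{k+1}:

  H_1: rank ker ∂_1 − rank ∂_2 = (21 − 6) − 13 = 2, and the invariant factors of ∂_2 are all 1, so H_1 ≅ Z^2.

H_1 ≅ Z^2.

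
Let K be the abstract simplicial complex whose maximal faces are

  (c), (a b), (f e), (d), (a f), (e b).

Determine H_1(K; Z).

Order the vertices as a < b < c < d < e < f. Listing each simplex with vertices in this order, K has dimension 1 with simplices:

  0-simplices (6): a, b, c, d, e, f
  1-simplices (4): ab, af, be, ef

Hence C_0 ≅ Z^6, C_1 ≅ Z^4.

Boundary ∂_1: C_1 → C_0 maps an edge to its endpoints' difference, ∂[p,q] = q − p. For instance
  ∂af = f − a.
As a 6×4 matrix over Z this has rank 3, with invariant factors (1,1,1).

Reading off H_k = ker ∂_k / im ∂_{k+1}:

  H_1: rank ker ∂_1 − rank ∂_2 = (4 − 3) − 0 = 1, and there is no ∂_2, so H_1 ≅ Z.

H_1 ≅ Z.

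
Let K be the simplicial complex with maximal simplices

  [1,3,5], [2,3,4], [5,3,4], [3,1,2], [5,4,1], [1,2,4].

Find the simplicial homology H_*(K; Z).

K has 5 vertices, 9 edges, 6 triangles.
rank ∂_0 = 0, rank ∂_1 = 4 ⇒ b_0 = 5 − 0 − 4 = 1; all invariant factors of ∂_1 are 1 so no torsion. So H_0 ≅ Z.
rank ∂_1 = 4, rank ∂_2 = 5 ⇒ b_1 = 9 − 4 − 5 = 0; all invariant factors of ∂_2 are 1 so no torsion. So H_1 ≅ 0.
rank ∂_2 = 5, rank ∂_3 = 0 ⇒ b_2 = 6 − 5 − 0 = 1. So H_2 ≅ Z.

H_0 = Z,  H_1 = 0,  H_2 = Z.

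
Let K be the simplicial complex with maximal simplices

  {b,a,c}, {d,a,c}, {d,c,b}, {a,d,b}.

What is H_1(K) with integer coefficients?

H_1 ≅ 0.

Take the total order a < b < c < d on the vertex set. Then K (dimension 2) consists of the simplices:

  0-simplices (4): a, b, c, d
  1-simplices (6): ab, ac, ad, bc, bd, cd
  2-simplices (4): abc, abd, acd, bcd

Hence C_0 ≅ Z^4, C_1 ≅ Z^6, C_2 ≅ Z^4.

∂_1: C_1 → C_0 maps an edge to its endpoints' difference, ∂[p,q] = q − p.
The resulting 4×6 matrix has rank 3, and its Smith normal form has invariant factors (1,1,1).

∂_2: C_2 → C_1 acts by ∂[p,q,r] = [q,r] − [p,r] + [p,q]. For instance
  ∂abd = bd − ad + ab,
  ∂acd = cd − ad + ac.
The 6×4 boundary matrix has rank 3 and Smith normal form diag(1,1,1).

Now H_k = ker ∂_k / im ∂_{k+1}, so:

  H_1: rank ker ∂_1 − rank ∂_2 = (6 − 3) − 3 = 0, and the invariant factors of ∂_2 are all 1, so H_1 = 0.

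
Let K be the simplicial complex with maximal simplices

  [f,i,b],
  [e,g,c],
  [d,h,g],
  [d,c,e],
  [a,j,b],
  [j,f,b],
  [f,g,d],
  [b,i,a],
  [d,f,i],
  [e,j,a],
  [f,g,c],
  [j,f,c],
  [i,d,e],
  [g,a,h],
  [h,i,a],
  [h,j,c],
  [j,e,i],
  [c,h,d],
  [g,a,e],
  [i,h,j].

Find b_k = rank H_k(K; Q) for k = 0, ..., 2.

b_0 = 1, b_1 = 1, b_2 = 0.

We work with the vertex ordering a < b < c < d < e < f < g < h < i < j. The simplices of K, each written with vertices in increasing order, are:

  0-simplices (10): a, b, c, d, e, f, g, h, i, j
  1-simplices (30): ab, ae, ag, ah, ai, aj, bf, bi, bj, cd, ce, cf, cg, ch, cj, de, df, dg, dh, di, eg, ei, ej, fg, fi, fj, gh, hi, hj, ij
  2-simplices (20): abi, abj, aeg, aej, agh, ahi, bfi, bfj, cde, cdh, ceg, cfg, cfj, chj, dei, dfg, dfi, dgh, eij, hij

giving chain groups C_0 ≅ Z^10, C_1 ≅ Z^30, C_2 ≅ Z^20.

The boundary map ∂_1: C_1 → C_0 sends each edge [p,q] (with p < q) to q − p.
This gives a 10×30 integer matrix of rank 9; reducing to Smith normal form yields diagonal entries (1,1,1,1,1,1,1,1,1).

The boundary map ∂_2: C_2 → C_1 sends each 2-simplex [p,q,r] to [q,r] − [p,r] + [p,q]. For instance
  ∂agh = gh − ah + ag,
  ∂bfi = fi − bi + bf.
This gives a 30×20 integer matrix of rank 20; reducing to Smith normal form yields diagonal entries (1,1,1,1,1,1,1,1,1,1,1,1,1,1,1,1,1,1,1,2).

Reading off H_k = ker ∂_k / im ∂_{k+1}:

  H_0: rank C_0 − rank ∂_1 = 10 − 9 = 1, and the invariant factors of ∂_1 are all 1, so H_0 = Z.
  H_1: rank ker ∂_1 − rank ∂_2 = (30 − 9) − 20 = 1, and ∂_2 has invariant factor 2 > 1, so H_1 = Z ⊕ Z/2Z.
  H_2: rank ker ∂_2 − rank ∂_3 = (20 − 20) − 0 = 0, and there is no ∂_3, so H_2 = 0.

As a check, the Euler characteristic is 10 − 30 + 20 = 0, which agrees with 1 − 1 + 0 = 0.

Hence the Betti numbers are b_0 = 1, b_1 = 1, b_2 = 0.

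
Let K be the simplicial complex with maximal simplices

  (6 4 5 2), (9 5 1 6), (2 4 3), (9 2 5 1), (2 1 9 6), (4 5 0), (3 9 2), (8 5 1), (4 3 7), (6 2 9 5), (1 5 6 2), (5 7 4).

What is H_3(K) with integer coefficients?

K has 10 vertices, 23 edges, 19 triangles, 6 3-simplices.
rank ∂_3 = 5, rank ∂_4 = 0 ⇒ b_3 = 6 − 5 − 0 = 1. So H_3 ≅ Z.

H_3 = Z.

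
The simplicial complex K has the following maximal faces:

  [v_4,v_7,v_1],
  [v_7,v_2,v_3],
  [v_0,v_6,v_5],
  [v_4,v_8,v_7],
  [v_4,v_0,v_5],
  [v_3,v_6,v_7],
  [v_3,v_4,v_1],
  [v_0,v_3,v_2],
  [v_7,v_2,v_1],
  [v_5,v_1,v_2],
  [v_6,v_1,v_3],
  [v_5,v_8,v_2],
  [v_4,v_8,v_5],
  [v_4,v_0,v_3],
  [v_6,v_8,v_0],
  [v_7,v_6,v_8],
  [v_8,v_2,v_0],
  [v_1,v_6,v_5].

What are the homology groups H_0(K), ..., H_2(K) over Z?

H_0 ≅ Z,  H_1 ≅ Z × Z/2,  H_2 = 0.

K has 9 vertices, 27 edges, 18 triangles.
rank ∂_0 = 0, rank ∂_1 = 8 ⇒ b_0 = 9 − 0 − 8 = 1; all invariant factors of ∂_1 are 1 so no torsion. So H_0 ≅ Z.
rank ∂_1 = 8, rank ∂_2 = 18 ⇒ b_1 = 27 − 8 − 18 = 1; ∂_2 has invariant factor(s) [2] giving torsion. So H_1 ≅ Z × Z/2.
rank ∂_2 = 18, rank ∂_3 = 0 ⇒ b_2 = 18 − 18 − 0 = 0. So H_2 ≅ 0.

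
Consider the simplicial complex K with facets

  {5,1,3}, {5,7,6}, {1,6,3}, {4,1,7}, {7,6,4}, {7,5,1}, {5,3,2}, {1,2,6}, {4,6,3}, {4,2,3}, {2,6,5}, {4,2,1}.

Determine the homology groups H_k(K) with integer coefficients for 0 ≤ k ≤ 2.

K has 7 vertices, 18 edges, 12 triangles.
rank ∂_0 = 0, rank ∂_1 = 6 ⇒ b_0 = 7 − 0 − 6 = 1; all invariant factors of ∂_1 are 1 so no torsion. So H_0 ≅ Z.
rank ∂_1 = 6, rank ∂_2 = 12 ⇒ b_1 = 18 − 6 − 12 = 0; ∂_2 has invariant factor(s) [2] giving torsion. So H_1 ≅ Z/2Z.
rank ∂_2 = 12, rank ∂_3 = 0 ⇒ b_2 = 12 − 12 − 0 = 0. So H_2 ≅ 0.

H_0 ≅ Z,  H_1 ≅ Z/2Z,  H_2 = 0.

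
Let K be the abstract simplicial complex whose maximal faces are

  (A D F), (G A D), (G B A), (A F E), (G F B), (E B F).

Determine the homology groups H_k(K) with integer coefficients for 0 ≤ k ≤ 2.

Take the total order A < B < D < E < F < G on the vertex set. Then K (dimension 2) consists of the simplices:

  0-simplices (6): A, B, D, E, F, G
  1-simplices (12): AB, AD, AE, AF, AG, BE, BF, BG, DF, DG, EF, FG
  2-simplices (6): ABG, ADF, ADG, AEF, BEF, BFG

giving chain groups C_0 ≅ Z^6, C_1 ≅ Z^12, C_2 ≅ Z^6.

Boundary ∂_1: C_1 → C_0 is given by ∂[p,q] = [q] − [p]. For instance
  ∂EF = F − E.
The resulting 6×12 matrix has rank 5, and its Smith normal form has invariant factors (1,1,1,1,1).

Boundary ∂_2: C_2 → C_1 sends each 2-simplex [p,q,r] to [q,r] − [p,r] + [p,q]. For instance
  ∂BFG = FG − BG + BF,
  ∂AEF = EF − AF + AE.
As a 12×6 matrix over Z this has rank 6, with invariant factors (1,1,1,1,1,1).

Reading off H_k = ker ∂_k / im ∂_{k+1}:

  H_0: rank C_0 − rank ∂_1 = 6 − 5 = 1, and the invariant factors of ∂_1 are all 1, so H_0 = Z.
  H_1: rank ker ∂_1 − rank ∂_2 = (12 − 5) − 6 = 1, and the invariant factors of ∂_2 are all 1, so H_1 = Z.
  H_2: rank ker ∂_2 − rank ∂_3 = (6 − 6) − 0 = 0, and there is no ∂_3, so H_2 = 0.

H_0 ≅ Z,  H_1 ≅ Z,  H_2 = 0.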